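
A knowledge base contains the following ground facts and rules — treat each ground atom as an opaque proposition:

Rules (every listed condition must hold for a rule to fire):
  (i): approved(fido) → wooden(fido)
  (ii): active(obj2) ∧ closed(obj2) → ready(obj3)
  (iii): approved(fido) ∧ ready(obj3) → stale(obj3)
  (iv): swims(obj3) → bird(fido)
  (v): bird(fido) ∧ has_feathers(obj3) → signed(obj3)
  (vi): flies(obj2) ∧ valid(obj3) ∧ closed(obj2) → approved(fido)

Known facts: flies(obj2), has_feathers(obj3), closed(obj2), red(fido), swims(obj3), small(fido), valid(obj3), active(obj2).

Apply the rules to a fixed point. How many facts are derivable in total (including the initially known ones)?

14

Round 1 — (ii), (iv), (vi), derive ready(obj3), bird(fido), approved(fido).
Round 2 — (i), (iii), (v), derive wooden(fido), stale(obj3), signed(obj3).
Closure: {active(obj2), approved(fido), bird(fido), closed(obj2), flies(obj2), has_feathers(obj3), ready(obj3), red(fido), signed(obj3), small(fido), stale(obj3), swims(obj3), valid(obj3), wooden(fido)} — 14 facts.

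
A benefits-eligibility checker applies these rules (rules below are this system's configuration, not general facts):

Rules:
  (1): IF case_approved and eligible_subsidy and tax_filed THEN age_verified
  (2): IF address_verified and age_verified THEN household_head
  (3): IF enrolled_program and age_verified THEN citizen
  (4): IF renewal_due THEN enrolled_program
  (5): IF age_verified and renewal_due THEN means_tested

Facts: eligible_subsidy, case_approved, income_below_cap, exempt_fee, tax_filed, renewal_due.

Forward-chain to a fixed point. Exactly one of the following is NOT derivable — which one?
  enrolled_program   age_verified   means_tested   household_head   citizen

household_head

Round 1 — (1), (4), derive age_verified, enrolled_program.
Round 2 — (3), (5), derive citizen, means_tested.
Derived: means_tested (round 2), enrolled_program (round 1), age_verified (round 1), citizen (round 2). household_head never appears in any round.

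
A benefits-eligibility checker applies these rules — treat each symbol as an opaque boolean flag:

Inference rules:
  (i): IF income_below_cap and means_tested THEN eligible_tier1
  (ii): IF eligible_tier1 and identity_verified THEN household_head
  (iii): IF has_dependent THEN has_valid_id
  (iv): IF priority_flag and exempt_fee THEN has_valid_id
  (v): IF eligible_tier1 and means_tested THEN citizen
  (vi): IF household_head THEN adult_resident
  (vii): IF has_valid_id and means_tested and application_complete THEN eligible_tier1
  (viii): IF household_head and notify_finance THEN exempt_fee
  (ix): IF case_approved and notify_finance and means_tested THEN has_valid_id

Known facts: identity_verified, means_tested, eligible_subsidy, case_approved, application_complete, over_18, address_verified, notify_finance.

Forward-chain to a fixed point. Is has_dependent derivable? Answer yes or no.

no

Round 1 fires (ix), giving has_valid_id.
Round 2 fires (vii), giving eligible_tier1.
Round 3 fires (ii), (v), giving household_head, citizen.
Round 4 fires (vi), (viii), giving adult_resident, exempt_fee.
Fixed point reached. No rule has has_dependent as a consequent, and it is not given.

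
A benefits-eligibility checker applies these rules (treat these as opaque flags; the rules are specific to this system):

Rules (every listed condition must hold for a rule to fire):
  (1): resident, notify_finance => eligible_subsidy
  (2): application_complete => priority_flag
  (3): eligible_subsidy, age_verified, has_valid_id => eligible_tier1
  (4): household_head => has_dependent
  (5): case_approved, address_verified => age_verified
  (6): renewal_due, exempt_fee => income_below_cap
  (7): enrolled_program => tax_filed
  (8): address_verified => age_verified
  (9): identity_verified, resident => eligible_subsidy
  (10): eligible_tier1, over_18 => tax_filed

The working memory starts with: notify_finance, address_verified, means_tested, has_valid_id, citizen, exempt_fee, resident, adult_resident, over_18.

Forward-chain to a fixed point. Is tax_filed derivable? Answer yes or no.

Round 1: (1) [resident, notify_finance => eligible_subsidy]; (8) [address_verified => age_verified]. Adds eligible_subsidy, age_verified.
Round 2: (3) [eligible_subsidy, age_verified, has_valid_id => eligible_tier1]. Adds eligible_tier1.
Round 3: (10) [eligible_tier1, over_18 => tax_filed]. Adds tax_filed.
tax_filed appears in round 3, so it is derivable.

yes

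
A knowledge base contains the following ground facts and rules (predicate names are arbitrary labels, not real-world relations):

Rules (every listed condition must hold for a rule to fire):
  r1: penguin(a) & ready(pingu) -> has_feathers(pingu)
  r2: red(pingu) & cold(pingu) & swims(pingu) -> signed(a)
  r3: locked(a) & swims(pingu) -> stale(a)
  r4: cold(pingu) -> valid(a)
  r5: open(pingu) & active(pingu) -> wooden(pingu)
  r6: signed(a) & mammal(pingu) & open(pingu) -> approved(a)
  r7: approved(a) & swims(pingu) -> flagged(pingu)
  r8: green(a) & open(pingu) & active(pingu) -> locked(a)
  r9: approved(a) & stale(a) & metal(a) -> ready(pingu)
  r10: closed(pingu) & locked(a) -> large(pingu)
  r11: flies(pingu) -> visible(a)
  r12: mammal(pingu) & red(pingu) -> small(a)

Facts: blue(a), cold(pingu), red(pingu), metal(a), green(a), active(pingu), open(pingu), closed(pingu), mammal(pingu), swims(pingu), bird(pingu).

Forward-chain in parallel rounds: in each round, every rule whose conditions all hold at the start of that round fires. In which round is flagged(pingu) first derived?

Round 1 — r2, r4, r5, r8, r12, derive signed(a), valid(a), wooden(pingu), locked(a), small(a).
Round 2 — r3, r6, r10, derive stale(a), approved(a), large(pingu).
Round 3 — r7, r9, derive flagged(pingu), ready(pingu).
flagged(pingu) first appears in round 3.

3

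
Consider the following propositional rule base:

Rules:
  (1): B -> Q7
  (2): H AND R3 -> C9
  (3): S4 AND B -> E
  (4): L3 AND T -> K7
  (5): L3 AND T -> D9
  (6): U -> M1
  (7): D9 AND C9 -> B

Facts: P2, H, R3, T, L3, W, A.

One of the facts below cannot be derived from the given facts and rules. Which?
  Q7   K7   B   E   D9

Round 1 — (2), (4), (5), derive C9, K7, D9.
Round 2 — (7), derive B.
Round 3 — (1), derive Q7.
Derived: K7 (round 1), Q7 (round 3), D9 (round 1), B (round 2). E never appears in any round.

E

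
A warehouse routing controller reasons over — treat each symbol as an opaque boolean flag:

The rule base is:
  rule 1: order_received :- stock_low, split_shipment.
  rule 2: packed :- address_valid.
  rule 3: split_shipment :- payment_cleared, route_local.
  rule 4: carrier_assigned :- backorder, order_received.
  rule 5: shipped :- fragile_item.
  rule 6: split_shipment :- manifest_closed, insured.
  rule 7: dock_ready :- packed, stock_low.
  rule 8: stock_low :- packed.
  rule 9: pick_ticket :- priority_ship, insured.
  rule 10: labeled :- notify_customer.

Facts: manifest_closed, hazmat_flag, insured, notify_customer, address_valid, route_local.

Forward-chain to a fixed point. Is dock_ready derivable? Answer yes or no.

Round 1 — rule 2, rule 6, rule 10, derive packed, split_shipment, labeled.
Round 2 — rule 8, derive stock_low.
Round 3 — rule 1, rule 7, derive order_received, dock_ready.
dock_ready appears in round 3, so it is derivable.

yes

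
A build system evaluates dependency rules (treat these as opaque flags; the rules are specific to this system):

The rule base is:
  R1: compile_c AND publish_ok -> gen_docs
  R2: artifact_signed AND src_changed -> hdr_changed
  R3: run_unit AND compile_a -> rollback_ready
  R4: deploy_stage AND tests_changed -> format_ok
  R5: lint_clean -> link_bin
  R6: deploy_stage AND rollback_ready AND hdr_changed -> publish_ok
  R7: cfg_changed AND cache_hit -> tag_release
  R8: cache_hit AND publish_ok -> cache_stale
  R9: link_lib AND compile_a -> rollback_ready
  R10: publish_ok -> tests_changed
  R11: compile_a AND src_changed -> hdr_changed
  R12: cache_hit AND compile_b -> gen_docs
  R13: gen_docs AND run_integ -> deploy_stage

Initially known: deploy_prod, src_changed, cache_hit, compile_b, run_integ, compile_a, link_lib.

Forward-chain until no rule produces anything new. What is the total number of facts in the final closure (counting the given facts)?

Round 1: R9 [link_lib AND compile_a -> rollback_ready]; R11 [compile_a AND src_changed -> hdr_changed]; R12 [cache_hit AND compile_b -> gen_docs]. Adds rollback_ready, hdr_changed, gen_docs.
Round 2: R13 [gen_docs AND run_integ -> deploy_stage]. Adds deploy_stage.
Round 3: R6 [deploy_stage AND rollback_ready AND hdr_changed -> publish_ok]. Adds publish_ok.
Round 4: R8 [cache_hit AND publish_ok -> cache_stale]; R10 [publish_ok -> tests_changed]. Adds cache_stale, tests_changed.
Round 5: R4 [deploy_stage AND tests_changed -> format_ok]. Adds format_ok.
Closure: {cache_hit, cache_stale, compile_a, compile_b, deploy_prod, deploy_stage, format_ok, gen_docs, hdr_changed, link_lib, publish_ok, rollback_ready, run_integ, src_changed, tests_changed} — 15 facts.

15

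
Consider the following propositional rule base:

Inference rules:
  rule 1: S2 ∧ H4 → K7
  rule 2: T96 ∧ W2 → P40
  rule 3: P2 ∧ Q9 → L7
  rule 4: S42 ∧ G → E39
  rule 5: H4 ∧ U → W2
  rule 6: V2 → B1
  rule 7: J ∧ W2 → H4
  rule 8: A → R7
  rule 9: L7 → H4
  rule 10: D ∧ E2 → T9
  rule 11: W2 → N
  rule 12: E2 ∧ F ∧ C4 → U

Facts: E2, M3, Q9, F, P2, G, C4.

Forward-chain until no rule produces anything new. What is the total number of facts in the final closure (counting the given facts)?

[1] rule 3 [P2 ∧ Q9 → L7]; rule 12 [E2 ∧ F ∧ C4 → U]. ⇒ new: L7, U.
[2] rule 9 [L7 → H4]. ⇒ new: H4.
[3] rule 5 [H4 ∧ U → W2]. ⇒ new: W2.
[4] rule 11 [W2 → N]. ⇒ new: N.
Closure: {C4, E2, F, G, H4, L7, M3, N, P2, Q9, U, W2} — 12 facts.

12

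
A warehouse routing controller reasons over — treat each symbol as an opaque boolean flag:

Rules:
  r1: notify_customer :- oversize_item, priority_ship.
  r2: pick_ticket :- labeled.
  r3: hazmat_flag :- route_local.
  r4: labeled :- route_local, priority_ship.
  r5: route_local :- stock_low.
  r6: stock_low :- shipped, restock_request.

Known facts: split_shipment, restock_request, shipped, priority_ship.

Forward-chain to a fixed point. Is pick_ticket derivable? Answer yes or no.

Round 1 fires r6, giving stock_low.
Round 2 fires r5, giving route_local.
Round 3 fires r3, r4, giving hazmat_flag, labeled.
Round 4 fires r2, giving pick_ticket.
pick_ticket appears in round 4, so it is derivable.

yes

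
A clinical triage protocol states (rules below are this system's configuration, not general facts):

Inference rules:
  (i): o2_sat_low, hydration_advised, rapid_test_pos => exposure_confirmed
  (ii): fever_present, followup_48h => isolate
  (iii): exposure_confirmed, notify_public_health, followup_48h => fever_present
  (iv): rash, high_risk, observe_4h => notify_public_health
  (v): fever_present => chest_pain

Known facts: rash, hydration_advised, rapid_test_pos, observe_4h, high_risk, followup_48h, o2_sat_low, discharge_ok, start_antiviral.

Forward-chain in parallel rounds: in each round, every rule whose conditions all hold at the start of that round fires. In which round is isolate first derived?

3

Round 1 fires (i), (iv), giving exposure_confirmed, notify_public_health.
Round 2 fires (iii), giving fever_present.
Round 3 fires (ii), (v), giving isolate, chest_pain.
isolate first appears in round 3.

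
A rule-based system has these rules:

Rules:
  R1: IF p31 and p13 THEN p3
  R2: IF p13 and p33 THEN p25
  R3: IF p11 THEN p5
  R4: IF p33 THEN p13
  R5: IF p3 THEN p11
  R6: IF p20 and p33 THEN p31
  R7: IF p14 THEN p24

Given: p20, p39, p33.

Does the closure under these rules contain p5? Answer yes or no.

yes

Round 1: R4 [IF p33 THEN p13]; R6 [IF p20 and p33 THEN p31]. New: p13, p31.
Round 2: R1 [IF p31 and p13 THEN p3]; R2 [IF p13 and p33 THEN p25]. New: p3, p25.
Round 3: R5 [IF p3 THEN p11]. New: p11.
Round 4: R3 [IF p11 THEN p5]. New: p5.
p5 appears in round 4, so it is derivable.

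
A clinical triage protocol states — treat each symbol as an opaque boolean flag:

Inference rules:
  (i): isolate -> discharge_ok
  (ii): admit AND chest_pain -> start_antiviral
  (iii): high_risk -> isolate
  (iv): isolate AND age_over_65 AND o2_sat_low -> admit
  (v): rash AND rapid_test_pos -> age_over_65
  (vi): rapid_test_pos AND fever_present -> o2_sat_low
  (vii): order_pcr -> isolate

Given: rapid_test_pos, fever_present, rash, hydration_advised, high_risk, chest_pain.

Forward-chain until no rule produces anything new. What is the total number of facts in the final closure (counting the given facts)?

12

[1] (iii) [high_risk -> isolate]; (v) [rash AND rapid_test_pos -> age_over_65]; (vi) [rapid_test_pos AND fever_present -> o2_sat_low]. ⇒ new: isolate, age_over_65, o2_sat_low.
[2] (i) [isolate -> discharge_ok]; (iv) [isolate AND age_over_65 AND o2_sat_low -> admit]. ⇒ new: discharge_ok, admit.
[3] (ii) [admit AND chest_pain -> start_antiviral]. ⇒ new: start_antiviral.
Closure: {admit, age_over_65, chest_pain, discharge_ok, fever_present, high_risk, hydration_advised, isolate, o2_sat_low, rapid_test_pos, rash, start_antiviral} — 12 facts.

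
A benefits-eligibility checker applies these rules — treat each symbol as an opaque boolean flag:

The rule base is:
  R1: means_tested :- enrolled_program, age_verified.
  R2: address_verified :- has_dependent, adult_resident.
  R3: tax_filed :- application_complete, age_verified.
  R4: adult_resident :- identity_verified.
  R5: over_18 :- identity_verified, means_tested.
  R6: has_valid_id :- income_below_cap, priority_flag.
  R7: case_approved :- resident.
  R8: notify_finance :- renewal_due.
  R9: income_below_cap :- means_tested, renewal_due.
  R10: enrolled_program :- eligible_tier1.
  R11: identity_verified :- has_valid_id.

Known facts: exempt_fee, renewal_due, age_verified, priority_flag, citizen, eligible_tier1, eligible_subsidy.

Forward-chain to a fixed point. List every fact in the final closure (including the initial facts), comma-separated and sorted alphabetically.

Round 1 fires R8, R10, giving notify_finance, enrolled_program.
Round 2 fires R1, giving means_tested.
Round 3 fires R9, giving income_below_cap.
Round 4 fires R6, giving has_valid_id.
Round 5 fires R11, giving identity_verified.
Round 6 fires R4, R5, giving adult_resident, over_18.

adult_resident, age_verified, citizen, eligible_subsidy, eligible_tier1, enrolled_program, exempt_fee, has_valid_id, identity_verified, income_below_cap, means_tested, notify_finance, over_18, priority_flag, renewal_due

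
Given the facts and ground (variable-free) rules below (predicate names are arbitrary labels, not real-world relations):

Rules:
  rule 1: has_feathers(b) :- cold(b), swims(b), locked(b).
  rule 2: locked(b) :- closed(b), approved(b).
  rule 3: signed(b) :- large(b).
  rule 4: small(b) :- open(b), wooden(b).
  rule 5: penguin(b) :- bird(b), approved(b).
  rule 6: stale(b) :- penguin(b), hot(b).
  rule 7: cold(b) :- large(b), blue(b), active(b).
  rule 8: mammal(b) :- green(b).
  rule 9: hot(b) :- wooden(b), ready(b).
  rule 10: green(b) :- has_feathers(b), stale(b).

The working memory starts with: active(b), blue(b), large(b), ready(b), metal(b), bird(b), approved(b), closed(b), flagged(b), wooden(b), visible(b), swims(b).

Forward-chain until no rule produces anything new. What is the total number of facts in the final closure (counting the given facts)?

Round 1: rule 2 [locked(b) :- closed(b), approved(b).]; rule 3 [signed(b) :- large(b).]; rule 5 [penguin(b) :- bird(b), approved(b).]; rule 7 [cold(b) :- large(b), blue(b), active(b).]; rule 9 [hot(b) :- wooden(b), ready(b).]. Adds locked(b), signed(b), penguin(b), cold(b), hot(b).
Round 2: rule 1 [has_feathers(b) :- cold(b), swims(b), locked(b).]; rule 6 [stale(b) :- penguin(b), hot(b).]. Adds has_feathers(b), stale(b).
Round 3: rule 10 [green(b) :- has_feathers(b), stale(b).]. Adds green(b).
Round 4: rule 8 [mammal(b) :- green(b).]. Adds mammal(b).
Closure: {active(b), approved(b), bird(b), blue(b), closed(b), cold(b), flagged(b), green(b), has_feathers(b), hot(b), large(b), locked(b), mammal(b), metal(b), penguin(b), ready(b), signed(b), stale(b), swims(b), visible(b), wooden(b)} — 21 facts.

21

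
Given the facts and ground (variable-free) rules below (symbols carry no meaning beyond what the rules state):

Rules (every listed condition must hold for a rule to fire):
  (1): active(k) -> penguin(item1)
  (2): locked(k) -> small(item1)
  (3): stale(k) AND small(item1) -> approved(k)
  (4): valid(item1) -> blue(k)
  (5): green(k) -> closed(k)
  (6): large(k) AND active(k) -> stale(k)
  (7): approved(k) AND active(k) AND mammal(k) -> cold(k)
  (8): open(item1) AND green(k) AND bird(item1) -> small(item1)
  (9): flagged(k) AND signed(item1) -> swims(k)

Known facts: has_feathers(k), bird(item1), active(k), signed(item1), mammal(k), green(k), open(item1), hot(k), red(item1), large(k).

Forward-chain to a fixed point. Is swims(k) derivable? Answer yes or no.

Round 1 fires (1), (5), (6), (8), giving penguin(item1), closed(k), stale(k), small(item1).
Round 2 fires (3), giving approved(k).
Round 3 fires (7), giving cold(k).
Fixed point reached. swims(k) is concluded only by (9); (9) needs flagged(k) (never derived).

no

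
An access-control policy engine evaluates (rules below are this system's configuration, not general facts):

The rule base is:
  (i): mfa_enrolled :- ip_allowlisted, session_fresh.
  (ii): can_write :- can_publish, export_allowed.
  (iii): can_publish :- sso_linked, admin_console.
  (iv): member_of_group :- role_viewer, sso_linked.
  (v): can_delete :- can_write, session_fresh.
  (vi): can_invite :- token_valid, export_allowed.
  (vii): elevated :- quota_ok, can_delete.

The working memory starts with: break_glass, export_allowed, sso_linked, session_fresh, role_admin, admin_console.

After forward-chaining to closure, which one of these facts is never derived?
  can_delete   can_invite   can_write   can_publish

Round 1 — (iii), derive can_publish.
Round 2 — (ii), derive can_write.
Round 3 — (v), derive can_delete.
Derived: can_delete (round 3), can_write (round 2), can_publish (round 1). can_invite never appears in any round.

can_invite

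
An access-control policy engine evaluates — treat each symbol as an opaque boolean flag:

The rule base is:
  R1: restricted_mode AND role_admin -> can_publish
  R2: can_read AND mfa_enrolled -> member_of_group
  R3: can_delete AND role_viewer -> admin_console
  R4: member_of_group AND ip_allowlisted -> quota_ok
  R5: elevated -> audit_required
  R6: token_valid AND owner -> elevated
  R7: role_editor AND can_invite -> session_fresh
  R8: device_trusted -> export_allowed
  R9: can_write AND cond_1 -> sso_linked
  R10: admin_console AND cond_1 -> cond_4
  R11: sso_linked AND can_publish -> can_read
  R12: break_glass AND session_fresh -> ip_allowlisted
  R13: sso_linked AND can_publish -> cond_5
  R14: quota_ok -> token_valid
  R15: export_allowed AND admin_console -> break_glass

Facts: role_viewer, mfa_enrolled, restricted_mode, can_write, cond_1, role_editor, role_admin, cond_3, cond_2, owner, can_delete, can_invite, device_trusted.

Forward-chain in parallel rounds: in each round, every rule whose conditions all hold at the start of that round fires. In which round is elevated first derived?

Round 1 — R1, R3, R7, R8, R9, derive can_publish, admin_console, session_fresh, export_allowed, sso_linked.
Round 2 — R10, R11, R13, R15, derive cond_4, can_read, cond_5, break_glass.
Round 3 — R2, R12, derive member_of_group, ip_allowlisted.
Round 4 — R4, derive quota_ok.
Round 5 — R14, derive token_valid.
Round 6 — R6, derive elevated.
elevated first appears in round 6.

6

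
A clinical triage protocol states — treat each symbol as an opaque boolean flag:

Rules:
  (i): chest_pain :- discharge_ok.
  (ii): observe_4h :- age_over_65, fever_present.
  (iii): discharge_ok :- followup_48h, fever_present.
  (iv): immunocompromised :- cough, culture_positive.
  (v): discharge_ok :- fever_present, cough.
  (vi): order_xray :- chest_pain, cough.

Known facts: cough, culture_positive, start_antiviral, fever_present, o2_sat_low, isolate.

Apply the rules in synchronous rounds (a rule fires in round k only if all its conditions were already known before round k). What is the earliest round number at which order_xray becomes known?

Round 1: (iv) [immunocompromised :- cough, culture_positive.]; (v) [discharge_ok :- fever_present, cough.]. New: immunocompromised, discharge_ok.
Round 2: (i) [chest_pain :- discharge_ok.]. New: chest_pain.
Round 3: (vi) [order_xray :- chest_pain, cough.]. New: order_xray.
order_xray first appears in round 3.

3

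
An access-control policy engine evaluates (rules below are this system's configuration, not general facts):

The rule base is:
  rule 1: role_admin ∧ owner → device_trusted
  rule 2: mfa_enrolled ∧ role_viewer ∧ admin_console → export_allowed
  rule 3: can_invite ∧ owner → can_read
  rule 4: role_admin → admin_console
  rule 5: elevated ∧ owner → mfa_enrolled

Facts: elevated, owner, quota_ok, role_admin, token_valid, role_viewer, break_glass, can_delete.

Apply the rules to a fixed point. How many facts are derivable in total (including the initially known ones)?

12

Round 1 — rule 1, rule 4, rule 5, derive device_trusted, admin_console, mfa_enrolled.
Round 2 — rule 2, derive export_allowed.
Closure: {admin_console, break_glass, can_delete, device_trusted, elevated, export_allowed, mfa_enrolled, owner, quota_ok, role_admin, role_viewer, token_valid} — 12 facts.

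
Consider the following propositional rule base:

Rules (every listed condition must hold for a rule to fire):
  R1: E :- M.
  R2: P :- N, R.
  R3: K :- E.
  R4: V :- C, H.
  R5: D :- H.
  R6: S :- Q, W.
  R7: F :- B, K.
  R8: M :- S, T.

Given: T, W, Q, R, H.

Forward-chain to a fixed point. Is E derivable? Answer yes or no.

yes

[1] R5 [D :- H.]; R6 [S :- Q, W.]. ⇒ new: D, S.
[2] R8 [M :- S, T.]. ⇒ new: M.
[3] R1 [E :- M.]. ⇒ new: E.
[4] R3 [K :- E.]. ⇒ new: K.
E appears in round 3, so it is derivable.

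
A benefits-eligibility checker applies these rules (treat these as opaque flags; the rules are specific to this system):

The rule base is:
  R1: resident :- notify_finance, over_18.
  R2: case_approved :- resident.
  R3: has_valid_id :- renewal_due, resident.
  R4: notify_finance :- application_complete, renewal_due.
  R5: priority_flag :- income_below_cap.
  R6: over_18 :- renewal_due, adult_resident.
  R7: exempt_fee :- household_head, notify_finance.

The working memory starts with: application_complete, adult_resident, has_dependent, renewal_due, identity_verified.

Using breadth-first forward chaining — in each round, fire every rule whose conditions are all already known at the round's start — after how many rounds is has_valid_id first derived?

Round 1: R4 [notify_finance :- application_complete, renewal_due.]; R6 [over_18 :- renewal_due, adult_resident.]. New: notify_finance, over_18.
Round 2: R1 [resident :- notify_finance, over_18.]. New: resident.
Round 3: R2 [case_approved :- resident.]; R3 [has_valid_id :- renewal_due, resident.]. New: case_approved, has_valid_id.
has_valid_id first appears in round 3.

3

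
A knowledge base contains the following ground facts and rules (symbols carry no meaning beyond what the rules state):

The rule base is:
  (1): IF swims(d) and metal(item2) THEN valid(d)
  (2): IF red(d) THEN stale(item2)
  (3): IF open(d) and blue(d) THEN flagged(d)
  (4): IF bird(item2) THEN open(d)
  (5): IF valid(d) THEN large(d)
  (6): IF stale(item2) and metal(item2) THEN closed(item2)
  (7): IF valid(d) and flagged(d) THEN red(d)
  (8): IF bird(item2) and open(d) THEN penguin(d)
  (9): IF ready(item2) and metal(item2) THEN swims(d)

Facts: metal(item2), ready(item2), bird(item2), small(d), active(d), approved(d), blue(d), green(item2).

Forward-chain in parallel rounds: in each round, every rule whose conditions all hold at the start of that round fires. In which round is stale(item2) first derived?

Round 1 — (4), (9), derive open(d), swims(d).
Round 2 — (1), (3), (8), derive valid(d), flagged(d), penguin(d).
Round 3 — (5), (7), derive large(d), red(d).
Round 4 — (2), derive stale(item2).
stale(item2) first appears in round 4.

4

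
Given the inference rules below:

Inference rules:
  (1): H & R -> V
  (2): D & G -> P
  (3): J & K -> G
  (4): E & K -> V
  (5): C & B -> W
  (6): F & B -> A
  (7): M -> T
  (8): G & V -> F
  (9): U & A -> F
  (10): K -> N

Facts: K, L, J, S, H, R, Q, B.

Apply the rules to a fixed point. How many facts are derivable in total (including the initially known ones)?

[1] (1) [H & R -> V]; (3) [J & K -> G]; (10) [K -> N]. ⇒ new: V, G, N.
[2] (8) [G & V -> F]. ⇒ new: F.
[3] (6) [F & B -> A]. ⇒ new: A.
Closure: {A, B, F, G, H, J, K, L, N, Q, R, S, V} — 13 facts.

13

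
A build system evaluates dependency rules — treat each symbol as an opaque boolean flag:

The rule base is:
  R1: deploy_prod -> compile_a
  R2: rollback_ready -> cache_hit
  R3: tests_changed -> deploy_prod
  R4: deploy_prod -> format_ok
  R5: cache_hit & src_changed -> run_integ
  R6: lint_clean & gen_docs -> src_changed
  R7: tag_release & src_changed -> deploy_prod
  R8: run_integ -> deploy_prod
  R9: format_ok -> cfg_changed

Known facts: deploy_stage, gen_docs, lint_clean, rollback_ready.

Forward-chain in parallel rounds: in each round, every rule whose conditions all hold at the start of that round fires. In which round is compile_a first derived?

[1] R2 [rollback_ready -> cache_hit]; R6 [lint_clean & gen_docs -> src_changed]. ⇒ new: cache_hit, src_changed.
[2] R5 [cache_hit & src_changed -> run_integ]. ⇒ new: run_integ.
[3] R8 [run_integ -> deploy_prod]. ⇒ new: deploy_prod.
[4] R1 [deploy_prod -> compile_a]; R4 [deploy_prod -> format_ok]. ⇒ new: compile_a, format_ok.
compile_a first appears in round 4.

4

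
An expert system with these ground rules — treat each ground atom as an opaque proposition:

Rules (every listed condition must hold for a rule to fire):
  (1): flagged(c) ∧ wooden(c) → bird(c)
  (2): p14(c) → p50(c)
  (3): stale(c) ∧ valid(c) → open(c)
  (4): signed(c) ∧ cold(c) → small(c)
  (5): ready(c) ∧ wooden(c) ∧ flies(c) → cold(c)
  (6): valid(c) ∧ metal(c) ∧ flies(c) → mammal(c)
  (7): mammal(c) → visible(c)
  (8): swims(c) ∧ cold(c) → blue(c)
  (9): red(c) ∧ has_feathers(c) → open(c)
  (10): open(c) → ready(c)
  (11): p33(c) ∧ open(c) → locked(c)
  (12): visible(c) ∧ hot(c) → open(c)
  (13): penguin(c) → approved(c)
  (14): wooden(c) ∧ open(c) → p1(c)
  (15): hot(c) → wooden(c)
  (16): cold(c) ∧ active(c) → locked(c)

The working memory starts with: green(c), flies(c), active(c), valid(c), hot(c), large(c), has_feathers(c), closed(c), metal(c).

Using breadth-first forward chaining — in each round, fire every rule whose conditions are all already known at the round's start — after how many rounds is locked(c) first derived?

Round 1 — (6), (15), derive mammal(c), wooden(c).
Round 2 — (7), derive visible(c).
Round 3 — (12), derive open(c).
Round 4 — (10), (14), derive ready(c), p1(c).
Round 5 — (5), derive cold(c).
Round 6 — (16), derive locked(c).
locked(c) first appears in round 6.

6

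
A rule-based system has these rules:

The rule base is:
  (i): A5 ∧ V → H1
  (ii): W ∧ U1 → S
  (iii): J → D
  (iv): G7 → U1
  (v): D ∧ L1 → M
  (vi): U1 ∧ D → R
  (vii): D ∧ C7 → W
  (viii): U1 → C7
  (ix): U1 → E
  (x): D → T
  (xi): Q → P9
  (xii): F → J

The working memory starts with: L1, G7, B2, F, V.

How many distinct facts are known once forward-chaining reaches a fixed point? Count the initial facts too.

Round 1 — (iv), (xii), derive U1, J.
Round 2 — (iii), (viii), (ix), derive D, C7, E.
Round 3 — (v), (vi), (vii), (x), derive M, R, W, T.
Round 4 — (ii), derive S.
Closure: {B2, C7, D, E, F, G7, J, L1, M, R, S, T, U1, V, W} — 15 facts.

15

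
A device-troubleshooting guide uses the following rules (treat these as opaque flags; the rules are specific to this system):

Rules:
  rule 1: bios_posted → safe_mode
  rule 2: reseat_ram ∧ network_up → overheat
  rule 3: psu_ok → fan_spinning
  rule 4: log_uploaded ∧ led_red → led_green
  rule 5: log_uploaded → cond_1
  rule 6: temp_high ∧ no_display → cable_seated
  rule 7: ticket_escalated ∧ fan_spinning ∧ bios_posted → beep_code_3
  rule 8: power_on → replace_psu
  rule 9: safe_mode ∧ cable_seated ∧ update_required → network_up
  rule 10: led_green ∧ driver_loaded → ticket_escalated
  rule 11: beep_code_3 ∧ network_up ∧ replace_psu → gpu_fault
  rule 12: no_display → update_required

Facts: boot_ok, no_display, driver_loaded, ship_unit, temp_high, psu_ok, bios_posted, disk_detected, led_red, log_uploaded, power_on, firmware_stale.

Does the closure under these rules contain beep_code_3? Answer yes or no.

yes

Round 1: rule 1 [bios_posted → safe_mode]; rule 3 [psu_ok → fan_spinning]; rule 4 [log_uploaded ∧ led_red → led_green]; rule 5 [log_uploaded → cond_1]; rule 6 [temp_high ∧ no_display → cable_seated]; rule 8 [power_on → replace_psu]; rule 12 [no_display → update_required]. Adds safe_mode, fan_spinning, led_green, cond_1, cable_seated, replace_psu, update_required.
Round 2: rule 9 [safe_mode ∧ cable_seated ∧ update_required → network_up]; rule 10 [led_green ∧ driver_loaded → ticket_escalated]. Adds network_up, ticket_escalated.
Round 3: rule 7 [ticket_escalated ∧ fan_spinning ∧ bios_posted → beep_code_3]. Adds beep_code_3.
Round 4: rule 11 [beep_code_3 ∧ network_up ∧ replace_psu → gpu_fault]. Adds gpu_fault.
beep_code_3 appears in round 3, so it is derivable.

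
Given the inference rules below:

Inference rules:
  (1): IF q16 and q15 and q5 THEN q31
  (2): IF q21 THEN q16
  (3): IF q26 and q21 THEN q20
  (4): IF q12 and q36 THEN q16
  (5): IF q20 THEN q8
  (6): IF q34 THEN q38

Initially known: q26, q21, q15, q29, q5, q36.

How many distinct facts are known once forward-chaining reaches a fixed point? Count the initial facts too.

[1] (2) [IF q21 THEN q16]; (3) [IF q26 and q21 THEN q20]. ⇒ new: q16, q20.
[2] (1) [IF q16 and q15 and q5 THEN q31]; (5) [IF q20 THEN q8]. ⇒ new: q31, q8.
Closure: {q15, q16, q20, q21, q26, q29, q31, q36, q5, q8} — 10 facts.

10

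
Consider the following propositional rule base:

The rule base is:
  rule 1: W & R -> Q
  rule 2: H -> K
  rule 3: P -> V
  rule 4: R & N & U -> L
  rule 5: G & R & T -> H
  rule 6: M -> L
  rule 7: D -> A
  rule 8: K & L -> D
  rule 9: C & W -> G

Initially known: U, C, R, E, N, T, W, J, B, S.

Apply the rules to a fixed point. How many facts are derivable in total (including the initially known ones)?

17

Round 1 fires rule 1, rule 4, rule 9, giving Q, L, G.
Round 2 fires rule 5, giving H.
Round 3 fires rule 2, giving K.
Round 4 fires rule 8, giving D.
Round 5 fires rule 7, giving A.
Closure: {A, B, C, D, E, G, H, J, K, L, N, Q, R, S, T, U, W} — 17 facts.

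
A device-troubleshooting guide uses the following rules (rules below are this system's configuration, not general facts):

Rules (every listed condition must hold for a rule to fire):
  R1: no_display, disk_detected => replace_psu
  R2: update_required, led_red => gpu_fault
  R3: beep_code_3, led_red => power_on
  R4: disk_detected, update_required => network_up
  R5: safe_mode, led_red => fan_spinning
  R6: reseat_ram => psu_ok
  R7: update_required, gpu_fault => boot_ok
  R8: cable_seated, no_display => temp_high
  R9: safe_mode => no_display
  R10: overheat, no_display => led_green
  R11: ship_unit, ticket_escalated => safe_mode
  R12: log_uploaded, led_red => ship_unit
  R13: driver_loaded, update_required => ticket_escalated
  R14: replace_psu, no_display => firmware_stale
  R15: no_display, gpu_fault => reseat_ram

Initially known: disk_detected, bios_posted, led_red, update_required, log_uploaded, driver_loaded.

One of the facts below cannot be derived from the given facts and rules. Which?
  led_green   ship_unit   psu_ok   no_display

[1] R2 [update_required, led_red => gpu_fault]; R4 [disk_detected, update_required => network_up]; R12 [log_uploaded, led_red => ship_unit]; R13 [driver_loaded, update_required => ticket_escalated]. ⇒ new: gpu_fault, network_up, ship_unit, ticket_escalated.
[2] R7 [update_required, gpu_fault => boot_ok]; R11 [ship_unit, ticket_escalated => safe_mode]. ⇒ new: boot_ok, safe_mode.
[3] R5 [safe_mode, led_red => fan_spinning]; R9 [safe_mode => no_display]. ⇒ new: fan_spinning, no_display.
[4] R1 [no_display, disk_detected => replace_psu]; R15 [no_display, gpu_fault => reseat_ram]. ⇒ new: replace_psu, reseat_ram.
[5] R6 [reseat_ram => psu_ok]; R14 [replace_psu, no_display => firmware_stale]. ⇒ new: psu_ok, firmware_stale.
Derived: no_display (round 3), ship_unit (round 1), psu_ok (round 5). led_green never appears in any round.

led_green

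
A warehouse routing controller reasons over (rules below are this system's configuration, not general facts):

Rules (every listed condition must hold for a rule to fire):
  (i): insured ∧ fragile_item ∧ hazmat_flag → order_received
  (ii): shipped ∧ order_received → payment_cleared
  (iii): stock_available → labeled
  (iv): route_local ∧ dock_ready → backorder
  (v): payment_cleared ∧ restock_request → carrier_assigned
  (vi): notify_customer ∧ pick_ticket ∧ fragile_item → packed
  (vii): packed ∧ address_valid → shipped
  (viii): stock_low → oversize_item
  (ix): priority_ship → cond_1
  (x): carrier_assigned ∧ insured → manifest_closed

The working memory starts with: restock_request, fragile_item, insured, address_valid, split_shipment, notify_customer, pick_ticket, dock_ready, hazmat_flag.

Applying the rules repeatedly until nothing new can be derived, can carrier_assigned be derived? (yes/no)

yes

Round 1 — (i), (vi), derive order_received, packed.
Round 2 — (vii), derive shipped.
Round 3 — (ii), derive payment_cleared.
Round 4 — (v), derive carrier_assigned.
Round 5 — (x), derive manifest_closed.
carrier_assigned appears in round 4, so it is derivable.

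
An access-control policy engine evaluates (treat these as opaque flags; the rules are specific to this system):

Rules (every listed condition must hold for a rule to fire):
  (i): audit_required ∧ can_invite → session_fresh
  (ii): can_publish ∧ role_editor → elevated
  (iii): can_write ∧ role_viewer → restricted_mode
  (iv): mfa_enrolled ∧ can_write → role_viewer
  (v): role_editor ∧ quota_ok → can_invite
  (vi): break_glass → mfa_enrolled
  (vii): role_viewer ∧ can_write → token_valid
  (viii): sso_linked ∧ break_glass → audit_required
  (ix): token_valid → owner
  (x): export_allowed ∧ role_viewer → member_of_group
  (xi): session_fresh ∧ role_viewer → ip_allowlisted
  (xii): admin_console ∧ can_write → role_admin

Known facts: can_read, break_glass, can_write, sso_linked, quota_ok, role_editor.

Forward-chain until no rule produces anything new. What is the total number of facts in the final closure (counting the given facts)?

Round 1 fires (v), (vi), (viii), giving can_invite, mfa_enrolled, audit_required.
Round 2 fires (i), (iv), giving session_fresh, role_viewer.
Round 3 fires (iii), (vii), (xi), giving restricted_mode, token_valid, ip_allowlisted.
Round 4 fires (ix), giving owner.
Closure: {audit_required, break_glass, can_invite, can_read, can_write, ip_allowlisted, mfa_enrolled, owner, quota_ok, restricted_mode, role_editor, role_viewer, session_fresh, sso_linked, token_valid} — 15 facts.

15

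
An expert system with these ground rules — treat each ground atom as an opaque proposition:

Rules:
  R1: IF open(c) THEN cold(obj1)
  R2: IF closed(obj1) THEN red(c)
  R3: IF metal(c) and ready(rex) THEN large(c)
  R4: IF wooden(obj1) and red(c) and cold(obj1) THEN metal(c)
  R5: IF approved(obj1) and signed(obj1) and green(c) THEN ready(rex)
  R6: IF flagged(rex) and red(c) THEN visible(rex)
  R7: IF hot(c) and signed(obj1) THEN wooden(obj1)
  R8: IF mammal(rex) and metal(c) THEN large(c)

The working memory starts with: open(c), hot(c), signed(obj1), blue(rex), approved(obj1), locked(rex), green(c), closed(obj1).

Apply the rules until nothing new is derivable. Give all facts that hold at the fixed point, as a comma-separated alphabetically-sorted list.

Round 1 — R1, R2, R5, R7, derive cold(obj1), red(c), ready(rex), wooden(obj1).
Round 2 — R4, derive metal(c).
Round 3 — R3, derive large(c).

approved(obj1), blue(rex), closed(obj1), cold(obj1), green(c), hot(c), large(c), locked(rex), metal(c), open(c), ready(rex), red(c), signed(obj1), wooden(obj1)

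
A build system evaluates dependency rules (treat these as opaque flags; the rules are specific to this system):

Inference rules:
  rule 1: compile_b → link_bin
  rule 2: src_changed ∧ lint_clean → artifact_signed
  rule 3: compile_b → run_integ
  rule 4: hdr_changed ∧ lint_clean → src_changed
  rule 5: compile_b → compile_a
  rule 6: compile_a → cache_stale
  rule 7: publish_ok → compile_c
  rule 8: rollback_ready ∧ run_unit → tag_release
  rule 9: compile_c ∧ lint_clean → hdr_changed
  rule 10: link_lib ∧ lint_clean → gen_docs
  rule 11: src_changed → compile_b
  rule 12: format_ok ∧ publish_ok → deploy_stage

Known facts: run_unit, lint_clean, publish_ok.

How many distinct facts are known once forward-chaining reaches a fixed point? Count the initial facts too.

12

Round 1 — rule 7, derive compile_c.
Round 2 — rule 9, derive hdr_changed.
Round 3 — rule 4, derive src_changed.
Round 4 — rule 2, rule 11, derive artifact_signed, compile_b.
Round 5 — rule 1, rule 3, rule 5, derive link_bin, run_integ, compile_a.
Round 6 — rule 6, derive cache_stale.
Closure: {artifact_signed, cache_stale, compile_a, compile_b, compile_c, hdr_changed, link_bin, lint_clean, publish_ok, run_integ, run_unit, src_changed} — 12 facts.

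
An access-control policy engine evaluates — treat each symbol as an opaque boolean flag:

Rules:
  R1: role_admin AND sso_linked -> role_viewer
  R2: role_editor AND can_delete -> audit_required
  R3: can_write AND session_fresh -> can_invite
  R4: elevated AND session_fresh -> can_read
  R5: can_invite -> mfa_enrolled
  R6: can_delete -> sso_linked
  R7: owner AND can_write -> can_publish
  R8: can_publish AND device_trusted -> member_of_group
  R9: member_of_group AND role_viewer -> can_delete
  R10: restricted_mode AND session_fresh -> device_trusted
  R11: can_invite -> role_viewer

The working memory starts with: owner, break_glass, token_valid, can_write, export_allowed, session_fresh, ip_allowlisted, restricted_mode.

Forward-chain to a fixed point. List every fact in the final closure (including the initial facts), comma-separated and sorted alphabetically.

break_glass, can_delete, can_invite, can_publish, can_write, device_trusted, export_allowed, ip_allowlisted, member_of_group, mfa_enrolled, owner, restricted_mode, role_viewer, session_fresh, sso_linked, token_valid

Round 1 fires R3, R7, R10, giving can_invite, can_publish, device_trusted.
Round 2 fires R5, R8, R11, giving mfa_enrolled, member_of_group, role_viewer.
Round 3 fires R9, giving can_delete.
Round 4 fires R6, giving sso_linked.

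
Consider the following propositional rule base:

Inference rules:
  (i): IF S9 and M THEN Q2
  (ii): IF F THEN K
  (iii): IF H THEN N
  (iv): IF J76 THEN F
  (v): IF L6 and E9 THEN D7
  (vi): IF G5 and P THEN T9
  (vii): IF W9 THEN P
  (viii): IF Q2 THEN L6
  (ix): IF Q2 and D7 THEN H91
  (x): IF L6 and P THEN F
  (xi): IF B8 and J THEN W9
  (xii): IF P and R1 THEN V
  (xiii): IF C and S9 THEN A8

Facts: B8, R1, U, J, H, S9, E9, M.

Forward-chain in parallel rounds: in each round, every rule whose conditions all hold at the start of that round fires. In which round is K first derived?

4

[1] (i) [IF S9 and M THEN Q2]; (iii) [IF H THEN N]; (xi) [IF B8 and J THEN W9]. ⇒ new: Q2, N, W9.
[2] (vii) [IF W9 THEN P]; (viii) [IF Q2 THEN L6]. ⇒ new: P, L6.
[3] (v) [IF L6 and E9 THEN D7]; (x) [IF L6 and P THEN F]; (xii) [IF P and R1 THEN V]. ⇒ new: D7, F, V.
[4] (ii) [IF F THEN K]; (ix) [IF Q2 and D7 THEN H91]. ⇒ new: K, H91.
K first appears in round 4.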